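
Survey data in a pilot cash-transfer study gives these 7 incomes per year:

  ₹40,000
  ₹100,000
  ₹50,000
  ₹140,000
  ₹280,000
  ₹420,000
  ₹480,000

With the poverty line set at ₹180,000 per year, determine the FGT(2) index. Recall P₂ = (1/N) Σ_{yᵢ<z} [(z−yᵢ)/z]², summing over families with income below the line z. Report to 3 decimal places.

0.196

Poor units: ₹40,000, ₹50,000, ₹100,000, ₹140,000 (q = 4 of N = 7).
Gap ratios (z−y)/z: (180000−40000)/180000 = 0.7778; (180000−50000)/180000 = 0.7222; (180000−100000)/180000 = 0.4444; (180000−140000)/180000 = 0.2222.
Squared: 0.6049; 0.5216; 0.1975; 0.0494.
Sum = 1.373457; P₂ = 1.373457 / 7 = 0.196.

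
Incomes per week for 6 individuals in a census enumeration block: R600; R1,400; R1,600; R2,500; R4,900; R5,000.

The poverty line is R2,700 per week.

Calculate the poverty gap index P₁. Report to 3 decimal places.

0.290

Below the line: R600, R1,400, R1,600, R2,500 (q = 4 of N = 6).
Relative gaps: (2700−600)/2700 = 0.7778; (2700−1400)/2700 = 0.4815; (2700−1600)/2700 = 0.4074; (2700−2500)/2700 = 0.0741.
Sum of shortfalls = 1.740741; P₁ averages over all N: 1.740741 / 6 = 0.290.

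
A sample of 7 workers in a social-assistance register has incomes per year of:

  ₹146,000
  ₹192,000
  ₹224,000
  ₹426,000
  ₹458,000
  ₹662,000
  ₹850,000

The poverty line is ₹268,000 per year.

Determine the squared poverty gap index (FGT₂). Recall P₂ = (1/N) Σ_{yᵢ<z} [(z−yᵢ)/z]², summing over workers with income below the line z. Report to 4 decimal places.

Below z: ₹146,000, ₹192,000, ₹224,000 (q = 3 of N = 7).
Gap ratios (z−y)/z: (268000−146000)/268000 = 0.4552; (268000−192000)/268000 = 0.2836; (268000−224000)/268000 = 0.1642.
Squared: 0.2072; 0.0804; 0.0270.
Sum = 0.314602; P₂ = 0.314602 / 7 = 0.0449.

0.0449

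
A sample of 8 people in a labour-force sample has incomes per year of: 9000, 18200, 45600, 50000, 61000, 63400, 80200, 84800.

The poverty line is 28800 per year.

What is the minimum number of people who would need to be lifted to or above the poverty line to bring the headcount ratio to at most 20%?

1

Currently q = 2 of N = 8 are below the line (H = 0.250).
A headcount ratio of at most 20% allows at most ⌊0.20 × 8⌋ = 1 poor people.
So at least 2 − 1 = 1 must be lifted.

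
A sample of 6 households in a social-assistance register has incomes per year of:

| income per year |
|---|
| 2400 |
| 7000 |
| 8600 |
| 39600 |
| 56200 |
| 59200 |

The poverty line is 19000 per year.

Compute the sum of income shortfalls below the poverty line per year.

39000

Poor units: 2400, 7000, 8600 (q = 3 of N = 6).
Individual gaps: 19000−2400 = 16600; 19000−7000 = 12000; 19000−8600 = 10400.
Aggregate gap = 39000.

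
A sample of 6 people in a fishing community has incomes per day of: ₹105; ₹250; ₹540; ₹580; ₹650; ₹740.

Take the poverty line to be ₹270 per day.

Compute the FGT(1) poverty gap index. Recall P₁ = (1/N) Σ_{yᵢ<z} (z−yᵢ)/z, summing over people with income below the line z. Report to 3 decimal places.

0.114

Below z: ₹105, ₹250 (q = 2 of N = 6).
Normalized shortfalls: (270−105)/270 = 0.6111; (270−250)/270 = 0.0741.
Σ = 0.685185. Dividing by the full population N = 6 gives P₁ = 0.114.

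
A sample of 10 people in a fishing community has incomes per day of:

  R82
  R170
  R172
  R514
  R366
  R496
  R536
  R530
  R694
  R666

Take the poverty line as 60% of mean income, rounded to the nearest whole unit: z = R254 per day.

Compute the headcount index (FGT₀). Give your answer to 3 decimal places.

0.300

3 of the 10 people have income below R254.
H = 3/10 = 0.300.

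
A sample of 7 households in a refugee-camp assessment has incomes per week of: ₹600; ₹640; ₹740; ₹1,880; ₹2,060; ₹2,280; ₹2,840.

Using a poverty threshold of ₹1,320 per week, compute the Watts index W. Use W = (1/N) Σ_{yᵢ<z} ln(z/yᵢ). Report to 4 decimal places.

0.2987

Poor units: ₹600, ₹640, ₹740 (q = 3 of N = 7).
Log gaps: ln(1320/600) = 0.7885; ln(1320/640) = 0.7239; ln(1320/740) = 0.5787.
W = 2.091113 / 7 = 0.2987.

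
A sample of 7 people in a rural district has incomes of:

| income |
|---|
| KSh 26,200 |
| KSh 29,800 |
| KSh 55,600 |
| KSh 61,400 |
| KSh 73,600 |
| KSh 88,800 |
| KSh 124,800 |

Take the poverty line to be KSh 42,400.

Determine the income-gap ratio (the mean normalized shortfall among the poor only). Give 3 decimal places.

Below the line: KSh 26,200, KSh 29,800 (q = 2 of N = 7).
Shortfall ratios (z−y)/z: 0.3821, 0.2972; sum = 0.679245.
The income-gap ratio divides by q (the poor only): 0.679245 / 2 = 0.340.

0.340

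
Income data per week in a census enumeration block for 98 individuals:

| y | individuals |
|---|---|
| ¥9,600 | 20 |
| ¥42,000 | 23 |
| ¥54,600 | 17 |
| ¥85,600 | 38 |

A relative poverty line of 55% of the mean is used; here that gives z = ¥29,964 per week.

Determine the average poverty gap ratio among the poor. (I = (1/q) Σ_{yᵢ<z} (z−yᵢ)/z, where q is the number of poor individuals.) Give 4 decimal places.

0.6796

Below z: 20×¥9,600 (q = 20 of N = 98).
Relative gaps: 0.6796 (×20); sum = 13.592311.
The income-gap ratio divides by q (the poor only): 13.592311 / 20 = 0.6796.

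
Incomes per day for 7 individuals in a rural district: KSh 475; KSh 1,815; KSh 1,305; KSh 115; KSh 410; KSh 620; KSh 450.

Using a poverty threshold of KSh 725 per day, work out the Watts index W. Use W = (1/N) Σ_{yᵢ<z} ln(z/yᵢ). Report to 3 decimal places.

0.495

Incomes under z: KSh 115, KSh 410, KSh 450, KSh 475, KSh 620 (q = 5 of N = 7).
ln(z/y) terms: ln(725/115) = 1.8412; ln(725/410) = 0.5700; ln(725/450) = 0.4769; ln(725/475) = 0.4229; ln(725/620) = 0.1565.
W = 3.467487 / 7 = 0.495.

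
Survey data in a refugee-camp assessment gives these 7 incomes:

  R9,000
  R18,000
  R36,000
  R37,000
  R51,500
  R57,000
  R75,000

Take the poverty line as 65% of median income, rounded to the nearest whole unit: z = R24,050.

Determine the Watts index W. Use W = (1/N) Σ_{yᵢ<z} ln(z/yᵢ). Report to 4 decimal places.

Below z: R9,000, R18,000 (q = 2 of N = 7).
Log gaps: ln(24050/9000) = 0.9829; ln(24050/18000) = 0.2898.
W = 1.272674 / 7 = 0.1818.

0.1818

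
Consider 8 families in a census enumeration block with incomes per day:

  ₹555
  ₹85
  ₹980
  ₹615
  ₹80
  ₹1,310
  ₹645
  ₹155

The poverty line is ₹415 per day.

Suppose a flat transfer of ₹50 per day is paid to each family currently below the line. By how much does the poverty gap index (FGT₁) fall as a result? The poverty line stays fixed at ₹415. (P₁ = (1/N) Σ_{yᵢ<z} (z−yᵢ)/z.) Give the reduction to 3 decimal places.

0.045

Before: below the line — ₹80, ₹85, ₹155; poverty gap index (FGT₁) = 0.27861.
After the ₹50 transfer: below the line — ₹130, ₹135, ₹205; poverty gap index (FGT₁) = 0.23343.
Reduction = 0.27861 − 0.23343 = 0.045.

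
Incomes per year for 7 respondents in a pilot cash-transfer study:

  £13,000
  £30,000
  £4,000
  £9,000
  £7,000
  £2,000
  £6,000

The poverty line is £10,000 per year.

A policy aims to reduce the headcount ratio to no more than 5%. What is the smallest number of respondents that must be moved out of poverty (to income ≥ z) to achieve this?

5

Currently q = 5 of N = 7 are below the line (H = 0.714).
A headcount ratio of at most 5% allows at most ⌊0.05 × 7⌋ = 0 poor respondents.
So at least 5 − 0 = 5 must be lifted.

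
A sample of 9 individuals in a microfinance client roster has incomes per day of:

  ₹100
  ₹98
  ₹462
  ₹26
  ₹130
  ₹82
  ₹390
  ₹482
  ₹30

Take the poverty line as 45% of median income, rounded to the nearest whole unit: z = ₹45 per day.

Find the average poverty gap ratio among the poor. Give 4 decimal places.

Below z: ₹26, ₹30 (q = 2 of N = 9).
Relative gaps: 0.4222, 0.3333; sum = 0.755556.
I averages over the q = 2 poor units only: 0.755556 / 2 = 0.3778.

0.3778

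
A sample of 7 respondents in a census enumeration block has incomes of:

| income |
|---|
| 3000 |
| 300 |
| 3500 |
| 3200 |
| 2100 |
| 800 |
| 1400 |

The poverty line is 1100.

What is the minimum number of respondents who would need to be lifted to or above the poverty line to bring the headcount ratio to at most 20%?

2 of the 7 respondents are poor, so H = 2/7 = 0.286.
A headcount ratio of at most 20% allows at most ⌊0.20 × 7⌋ = 1 poor respondents.
So at least 2 − 1 = 1 must be lifted.

1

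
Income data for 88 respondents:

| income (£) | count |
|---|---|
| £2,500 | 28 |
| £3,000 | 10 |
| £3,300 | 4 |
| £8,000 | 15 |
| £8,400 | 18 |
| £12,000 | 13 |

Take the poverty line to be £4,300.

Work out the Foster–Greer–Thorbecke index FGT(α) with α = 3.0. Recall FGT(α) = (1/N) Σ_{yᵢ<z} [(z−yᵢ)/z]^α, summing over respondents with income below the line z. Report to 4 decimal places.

Poor units: 28×£2,500, 10×£3,000, 4×£3,300 (q = 42 of N = 88).
Relative gaps: (4300−2500)/4300 = 0.4186 (×28); (4300−3000)/4300 = 0.3023 (×10); (4300−3300)/4300 = 0.2326 (×4).
Raised to α = 3.0: 0.07335 (×28); 0.02763 (×10); 0.01258 (×4).
Sum = 2.380495; FGT(3.0) = 2.380495 / 88 = 0.0271.

0.0271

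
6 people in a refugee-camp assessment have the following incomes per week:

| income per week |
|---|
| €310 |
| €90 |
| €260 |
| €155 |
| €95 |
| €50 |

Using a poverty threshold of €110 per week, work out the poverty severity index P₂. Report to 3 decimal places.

Below the line: €50, €90, €95 (q = 3 of N = 6).
Normalized shortfalls: (110−50)/110 = 0.5455; (110−90)/110 = 0.1818; (110−95)/110 = 0.1364.
Squared: 0.2975; 0.0331; 0.0186.
Sum = 0.349174; P₂ = 0.349174 / 6 = 0.058.

0.058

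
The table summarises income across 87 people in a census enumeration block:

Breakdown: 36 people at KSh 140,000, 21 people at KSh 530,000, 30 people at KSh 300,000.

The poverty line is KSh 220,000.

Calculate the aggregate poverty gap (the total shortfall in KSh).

Poor units: 36×KSh 140,000 (q = 36 of N = 87).
Individual gaps: 36×(220000−140000) = 2880000.
Aggregate gap = KSh 2,880,000.

KSh 2,880,000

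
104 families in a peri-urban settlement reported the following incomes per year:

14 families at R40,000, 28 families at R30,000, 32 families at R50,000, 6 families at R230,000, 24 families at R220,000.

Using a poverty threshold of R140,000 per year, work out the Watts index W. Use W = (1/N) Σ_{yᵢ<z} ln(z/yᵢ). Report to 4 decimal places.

Below the line: 28×R30,000, 14×R40,000, 32×R50,000 (q = 74 of N = 104).
Log gaps: ln(140000/30000) = 1.5404 (×28); ln(140000/40000) = 1.2528 (×14); ln(140000/50000) = 1.0296 (×32).
W = 93.618964 / 104 = 0.9002.

0.9002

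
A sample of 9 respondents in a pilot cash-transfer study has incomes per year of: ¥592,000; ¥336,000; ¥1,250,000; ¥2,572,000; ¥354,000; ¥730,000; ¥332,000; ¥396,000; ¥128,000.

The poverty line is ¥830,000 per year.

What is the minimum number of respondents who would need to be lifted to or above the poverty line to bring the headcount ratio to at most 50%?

7 of the 9 respondents are poor, so H = 7/9 = 0.778.
A headcount ratio of at most 50% allows at most ⌊0.50 × 9⌋ = 4 poor respondents.
So at least 7 − 4 = 3 must be lifted.

3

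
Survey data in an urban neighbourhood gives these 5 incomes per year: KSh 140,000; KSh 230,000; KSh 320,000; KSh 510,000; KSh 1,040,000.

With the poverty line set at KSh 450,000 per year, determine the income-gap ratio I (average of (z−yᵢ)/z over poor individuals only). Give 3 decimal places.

Below z: KSh 140,000, KSh 230,000, KSh 320,000 (q = 3 of N = 5).
Relative gaps: 0.6889, 0.4889, 0.2889; sum = 1.466667.
The income-gap ratio divides by q (the poor only): 1.466667 / 3 = 0.489.

0.489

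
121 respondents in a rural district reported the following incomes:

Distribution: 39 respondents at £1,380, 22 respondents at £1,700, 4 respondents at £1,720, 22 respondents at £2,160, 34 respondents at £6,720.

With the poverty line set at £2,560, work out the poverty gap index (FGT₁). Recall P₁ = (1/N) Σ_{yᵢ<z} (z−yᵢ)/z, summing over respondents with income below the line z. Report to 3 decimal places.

Below z: 39×£1,380, 22×£1,700, 4×£1,720, 22×£2,160 (q = 87 of N = 121).
Relative gaps: (2560−1380)/2560 = 0.4609 (×39); (2560−1700)/2560 = 0.3359 (×22); (2560−1720)/2560 = 0.3281 (×4); (2560−2160)/2560 = 0.1562 (×22).
Σ = 30.117188. Dividing by the full population N = 121 gives P₁ = 0.249.

0.249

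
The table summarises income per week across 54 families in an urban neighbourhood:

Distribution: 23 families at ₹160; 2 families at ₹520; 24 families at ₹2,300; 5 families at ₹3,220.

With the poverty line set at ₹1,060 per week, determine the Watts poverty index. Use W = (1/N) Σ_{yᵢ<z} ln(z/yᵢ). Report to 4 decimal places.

Below z: 23×₹160, 2×₹520 (q = 25 of N = 54).
ln(z/y) terms: ln(1060/160) = 1.8909 (×23); ln(1060/520) = 0.7122 (×2).
W = 44.913949 / 54 = 0.8317.

0.8317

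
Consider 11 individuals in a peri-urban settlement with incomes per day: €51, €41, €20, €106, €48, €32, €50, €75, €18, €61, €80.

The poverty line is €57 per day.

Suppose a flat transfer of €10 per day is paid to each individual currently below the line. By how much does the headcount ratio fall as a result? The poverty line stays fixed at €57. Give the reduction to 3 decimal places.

0.273

Before: below the line — €18, €20, €32, €41, €48, €50, €51; headcount ratio = 0.63636.
After the €10 transfer: below the line — €28, €30, €42, €51; headcount ratio = 0.36364.
Reduction = 0.63636 − 0.36364 = 0.273.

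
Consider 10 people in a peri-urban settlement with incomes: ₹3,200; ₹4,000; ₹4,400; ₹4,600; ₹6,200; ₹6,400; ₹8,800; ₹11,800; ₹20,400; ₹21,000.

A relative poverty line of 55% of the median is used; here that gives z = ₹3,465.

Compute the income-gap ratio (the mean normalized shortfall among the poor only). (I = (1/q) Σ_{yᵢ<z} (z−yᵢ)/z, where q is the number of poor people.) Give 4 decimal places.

0.0765

Poor units: ₹3,200 (q = 1 of N = 10).
Shortfall ratios (z−y)/z: 0.0765; sum = 0.076479.
I averages over the q = 1 poor units only: 0.076479 / 1 = 0.0765.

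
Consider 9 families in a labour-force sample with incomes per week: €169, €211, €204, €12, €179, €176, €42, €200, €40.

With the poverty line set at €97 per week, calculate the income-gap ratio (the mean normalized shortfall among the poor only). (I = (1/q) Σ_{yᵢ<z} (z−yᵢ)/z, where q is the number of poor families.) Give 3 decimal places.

Below z: €12, €40, €42 (q = 3 of N = 9).
Shortfall ratios (z−y)/z: 0.8763, 0.5876, 0.5670; sum = 2.030928.
The income-gap ratio divides by q (the poor only): 2.030928 / 3 = 0.677.

0.677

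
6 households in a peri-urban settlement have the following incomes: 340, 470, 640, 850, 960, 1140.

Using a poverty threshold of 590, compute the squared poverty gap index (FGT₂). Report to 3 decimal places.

0.037

Poor units: 340, 470 (q = 2 of N = 6).
Relative gaps: (590−340)/590 = 0.4237; (590−470)/590 = 0.2034.
Squared: 0.1795; 0.0414.
Sum = 0.220914; P₂ = 0.220914 / 6 = 0.037.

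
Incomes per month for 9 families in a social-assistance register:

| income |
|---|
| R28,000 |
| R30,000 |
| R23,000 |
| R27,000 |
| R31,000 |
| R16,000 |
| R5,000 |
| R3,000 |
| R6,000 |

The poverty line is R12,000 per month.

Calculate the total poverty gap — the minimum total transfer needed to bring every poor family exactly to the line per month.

Below the line: R3,000, R5,000, R6,000 (q = 3 of N = 9).
Individual gaps: 12000−3000 = 9000; 12000−5000 = 7000; 12000−6000 = 6000.
Aggregate gap = R22,000.

R22,000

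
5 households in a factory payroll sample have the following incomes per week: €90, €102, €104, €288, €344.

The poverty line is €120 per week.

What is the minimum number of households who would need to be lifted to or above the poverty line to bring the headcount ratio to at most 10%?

3

Currently q = 3 of N = 5 are below the line (H = 0.600).
A headcount ratio of at most 10% allows at most ⌊0.10 × 5⌋ = 0 poor households.
So at least 3 − 0 = 3 must be lifted.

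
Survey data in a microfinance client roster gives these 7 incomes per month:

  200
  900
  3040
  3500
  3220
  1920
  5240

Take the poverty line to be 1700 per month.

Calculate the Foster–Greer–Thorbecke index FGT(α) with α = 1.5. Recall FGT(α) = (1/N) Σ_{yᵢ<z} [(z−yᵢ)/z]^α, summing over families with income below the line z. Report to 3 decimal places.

0.165

Below the line: 200, 900 (q = 2 of N = 7).
Normalized shortfalls: (1700−200)/1700 = 0.8824; (1700−900)/1700 = 0.4706.
Raised to α = 1.5: 0.82883; 0.32282.
Sum = 1.151647; FGT(1.5) = 1.151647 / 7 = 0.165.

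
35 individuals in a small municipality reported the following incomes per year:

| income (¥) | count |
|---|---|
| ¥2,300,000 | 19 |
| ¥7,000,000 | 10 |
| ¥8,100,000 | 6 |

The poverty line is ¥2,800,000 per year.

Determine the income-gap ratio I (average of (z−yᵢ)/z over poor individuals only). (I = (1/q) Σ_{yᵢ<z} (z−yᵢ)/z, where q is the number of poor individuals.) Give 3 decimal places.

0.179

Incomes under z: 19×¥2,300,000 (q = 19 of N = 35).
Shortfall ratios (z−y)/z: 0.1786 (×19); sum = 3.392857.
The income-gap ratio divides by q (the poor only): 3.392857 / 19 = 0.179.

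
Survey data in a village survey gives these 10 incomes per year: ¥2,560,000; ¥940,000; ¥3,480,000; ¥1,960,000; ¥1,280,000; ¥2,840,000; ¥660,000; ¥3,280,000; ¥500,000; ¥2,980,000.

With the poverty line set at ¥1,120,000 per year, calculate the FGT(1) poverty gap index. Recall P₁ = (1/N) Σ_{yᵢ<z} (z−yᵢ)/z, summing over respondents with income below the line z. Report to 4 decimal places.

Below the line: ¥500,000, ¥660,000, ¥940,000 (q = 3 of N = 10).
Gap ratios (z−y)/z: (1120000−500000)/1120000 = 0.5536; (1120000−660000)/1120000 = 0.4107; (1120000−940000)/1120000 = 0.1607.
Sum of shortfalls = 1.125000; P₁ averages over all N: 1.125000 / 10 = 0.1125.

0.1125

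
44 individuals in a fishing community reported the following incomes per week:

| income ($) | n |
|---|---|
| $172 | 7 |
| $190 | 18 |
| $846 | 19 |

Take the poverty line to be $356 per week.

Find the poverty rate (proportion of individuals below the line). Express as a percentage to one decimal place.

25 of the 44 individuals have income below $356.
H = 25/44 = 56.8%.

56.8%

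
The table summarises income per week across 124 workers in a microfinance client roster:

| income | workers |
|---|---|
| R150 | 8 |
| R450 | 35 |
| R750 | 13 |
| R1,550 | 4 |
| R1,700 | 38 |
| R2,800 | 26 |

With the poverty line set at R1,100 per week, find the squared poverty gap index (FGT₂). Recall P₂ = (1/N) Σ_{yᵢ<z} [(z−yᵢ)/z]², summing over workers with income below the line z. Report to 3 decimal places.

0.157

Below z: 8×R150, 35×R450, 13×R750 (q = 56 of N = 124).
Normalized shortfalls: (1100−150)/1100 = 0.8636 (×8); (1100−450)/1100 = 0.5909 (×35); (1100−750)/1100 = 0.3182 (×13).
Squared: 0.7459 (×8); 0.3492 (×35); 0.1012 (×13).
Sum = 19.504132; P₂ = 19.504132 / 124 = 0.157.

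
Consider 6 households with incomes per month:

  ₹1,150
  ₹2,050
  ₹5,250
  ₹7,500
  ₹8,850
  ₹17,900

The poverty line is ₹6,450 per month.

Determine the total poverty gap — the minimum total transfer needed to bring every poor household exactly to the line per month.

₹10,900

Below the line: ₹1,150, ₹2,050, ₹5,250 (q = 3 of N = 6).
Individual gaps: 6450−1150 = 5300; 6450−2050 = 4400; 6450−5250 = 1200.
Aggregate gap = ₹10,900.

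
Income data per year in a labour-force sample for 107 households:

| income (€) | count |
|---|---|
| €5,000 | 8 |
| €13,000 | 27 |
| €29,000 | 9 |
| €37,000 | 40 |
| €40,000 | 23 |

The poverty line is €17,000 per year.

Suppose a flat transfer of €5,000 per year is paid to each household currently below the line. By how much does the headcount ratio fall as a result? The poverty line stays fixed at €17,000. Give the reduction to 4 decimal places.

0.2523

Before: below the line — 8×€5,000, 27×€13,000; headcount ratio = 0.327103.
After the €5,000 transfer: below the line — 8×€10,000; headcount ratio = 0.074766.
Reduction = 0.327103 − 0.074766 = 0.2523.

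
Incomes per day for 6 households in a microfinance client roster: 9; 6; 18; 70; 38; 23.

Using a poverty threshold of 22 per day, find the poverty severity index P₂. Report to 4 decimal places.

Incomes under z: 6, 9, 18 (q = 3 of N = 6).
Shortfall ratios: (22−6)/22 = 0.7273; (22−9)/22 = 0.5909; (22−18)/22 = 0.1818.
Squared: 0.5289; 0.3492; 0.0331.
Sum = 0.911157; P₂ = 0.911157 / 6 = 0.1519.

0.1519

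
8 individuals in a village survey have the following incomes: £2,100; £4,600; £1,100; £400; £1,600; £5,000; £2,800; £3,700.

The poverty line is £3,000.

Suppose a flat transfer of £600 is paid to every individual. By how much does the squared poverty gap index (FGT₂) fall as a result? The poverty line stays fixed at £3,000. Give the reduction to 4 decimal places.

Before: below the line — £400, £1,100, £1,600, £2,100, £2,800; squared poverty gap index (FGT₂) = 0.183056.
After the £600 transfer: below the line — £1,000, £1,700, £2,200, £2,700; squared poverty gap index (FGT₂) = 0.089167.
Reduction = 0.183056 − 0.089167 = 0.0939.

0.0939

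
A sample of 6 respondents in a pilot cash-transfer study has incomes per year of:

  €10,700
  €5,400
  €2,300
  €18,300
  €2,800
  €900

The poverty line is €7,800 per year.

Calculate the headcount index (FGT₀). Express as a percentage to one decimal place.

4 of the 6 respondents have income below €7,800.
H = 4/6 = 66.7%.

66.7%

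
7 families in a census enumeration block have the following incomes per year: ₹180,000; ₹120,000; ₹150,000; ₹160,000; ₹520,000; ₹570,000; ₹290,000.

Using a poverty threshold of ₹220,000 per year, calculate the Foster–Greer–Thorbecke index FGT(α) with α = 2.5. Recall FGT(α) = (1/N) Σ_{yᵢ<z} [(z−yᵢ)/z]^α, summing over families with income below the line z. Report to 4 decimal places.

Below the line: ₹120,000, ₹150,000, ₹160,000, ₹180,000 (q = 4 of N = 7).
Relative gaps: (220000−120000)/220000 = 0.4545; (220000−150000)/220000 = 0.3182; (220000−160000)/220000 = 0.2727; (220000−180000)/220000 = 0.1818.
Raised to α = 2.5: 0.13930; 0.05711; 0.03884; 0.01410.
Sum = 0.249344; FGT(2.5) = 0.249344 / 7 = 0.0356.

0.0356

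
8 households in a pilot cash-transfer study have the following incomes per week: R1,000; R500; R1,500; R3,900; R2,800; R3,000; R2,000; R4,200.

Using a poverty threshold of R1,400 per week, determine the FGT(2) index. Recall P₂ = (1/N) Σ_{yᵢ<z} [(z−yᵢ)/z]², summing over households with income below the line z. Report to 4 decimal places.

Incomes under z: R500, R1,000 (q = 2 of N = 8).
Gap ratios (z−y)/z: (1400−500)/1400 = 0.6429; (1400−1000)/1400 = 0.2857.
Squared: 0.4133; 0.0816.
Sum = 0.494898; P₂ = 0.494898 / 8 = 0.0619.

0.0619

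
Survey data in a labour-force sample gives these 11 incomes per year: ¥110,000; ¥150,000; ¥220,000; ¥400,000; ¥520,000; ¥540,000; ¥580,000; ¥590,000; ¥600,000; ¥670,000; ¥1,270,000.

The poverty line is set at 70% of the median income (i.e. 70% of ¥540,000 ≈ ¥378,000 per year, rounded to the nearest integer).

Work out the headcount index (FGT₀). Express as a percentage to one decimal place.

3 of the 11 respondents have income below ¥378,000.
H = 3/11 = 27.3%.

27.3%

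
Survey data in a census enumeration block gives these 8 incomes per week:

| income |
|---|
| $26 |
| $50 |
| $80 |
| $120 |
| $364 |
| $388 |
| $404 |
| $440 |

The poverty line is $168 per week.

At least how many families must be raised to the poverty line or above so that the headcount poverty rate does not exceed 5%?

4

Currently q = 4 of N = 8 are below the line (H = 0.500).
A headcount ratio of at most 5% allows at most ⌊0.05 × 8⌋ = 0 poor families.
So at least 4 − 0 = 4 must be lifted.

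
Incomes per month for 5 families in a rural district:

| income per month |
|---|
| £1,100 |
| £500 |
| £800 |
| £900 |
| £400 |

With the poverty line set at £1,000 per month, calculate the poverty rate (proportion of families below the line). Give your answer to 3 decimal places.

0.800

4 of the 5 families have income below £1,000.
H = 4/5 = 0.800.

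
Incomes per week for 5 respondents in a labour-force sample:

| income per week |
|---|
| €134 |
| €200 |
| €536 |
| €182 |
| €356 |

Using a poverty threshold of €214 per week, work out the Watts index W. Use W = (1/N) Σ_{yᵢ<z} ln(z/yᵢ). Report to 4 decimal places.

Below z: €134, €182, €200 (q = 3 of N = 5).
ln(z/y) terms: ln(214/134) = 0.4681; ln(214/182) = 0.1620; ln(214/200) = 0.0677.
W = 0.697764 / 5 = 0.1396.

0.1396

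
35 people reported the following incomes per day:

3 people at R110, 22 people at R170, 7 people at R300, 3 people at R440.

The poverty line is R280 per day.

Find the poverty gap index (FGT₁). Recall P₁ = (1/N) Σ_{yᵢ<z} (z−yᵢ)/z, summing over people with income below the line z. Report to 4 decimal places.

Incomes under z: 3×R110, 22×R170 (q = 25 of N = 35).
Shortfall ratios: (280−110)/280 = 0.6071 (×3); (280−170)/280 = 0.3929 (×22).
Σ = 10.464286. Dividing by the full population N = 35 gives P₁ = 0.2990.

0.2990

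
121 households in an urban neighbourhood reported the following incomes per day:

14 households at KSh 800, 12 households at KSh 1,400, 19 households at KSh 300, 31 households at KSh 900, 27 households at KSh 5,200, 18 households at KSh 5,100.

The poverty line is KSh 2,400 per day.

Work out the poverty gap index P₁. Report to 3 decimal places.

Poor units: 19×KSh 300, 14×KSh 800, 31×KSh 900, 12×KSh 1,400 (q = 76 of N = 121).
Shortfall ratios: (2400−300)/2400 = 0.8750 (×19); (2400−800)/2400 = 0.6667 (×14); (2400−900)/2400 = 0.6250 (×31); (2400−1400)/2400 = 0.4167 (×12).
Sum of shortfalls = 50.333333; P₁ averages over all N: 50.333333 / 121 = 0.416.

0.416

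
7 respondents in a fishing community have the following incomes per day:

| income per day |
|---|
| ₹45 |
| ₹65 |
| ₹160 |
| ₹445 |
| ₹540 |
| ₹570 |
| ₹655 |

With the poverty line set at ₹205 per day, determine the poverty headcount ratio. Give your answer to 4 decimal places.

0.4286

3 of the 7 respondents have income below ₹205.
H = 3/7 = 0.4286.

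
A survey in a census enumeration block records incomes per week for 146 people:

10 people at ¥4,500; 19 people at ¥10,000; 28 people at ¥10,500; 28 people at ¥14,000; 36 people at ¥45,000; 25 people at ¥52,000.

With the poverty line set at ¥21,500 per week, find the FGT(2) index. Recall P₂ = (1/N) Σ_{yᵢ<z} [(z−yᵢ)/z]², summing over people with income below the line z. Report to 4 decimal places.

0.1536

Below z: 10×¥4,500, 19×¥10,000, 28×¥10,500, 28×¥14,000 (q = 85 of N = 146).
Normalized shortfalls: (21500−4500)/21500 = 0.7907 (×10); (21500−10000)/21500 = 0.5349 (×19); (21500−10500)/21500 = 0.5116 (×28); (21500−14000)/21500 = 0.3488 (×28).
Squared: 0.6252 (×10); 0.2861 (×19); 0.2618 (×28); 0.1217 (×28).
Sum = 22.424554; P₂ = 22.424554 / 146 = 0.1536.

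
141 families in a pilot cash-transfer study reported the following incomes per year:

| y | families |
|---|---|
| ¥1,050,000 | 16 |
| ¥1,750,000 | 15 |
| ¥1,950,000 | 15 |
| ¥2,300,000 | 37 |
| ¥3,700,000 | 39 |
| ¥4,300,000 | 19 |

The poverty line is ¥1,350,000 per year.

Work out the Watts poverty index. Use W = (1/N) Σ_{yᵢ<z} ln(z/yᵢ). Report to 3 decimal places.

0.029

Below the line: 16×¥1,050,000 (q = 16 of N = 141).
Log gaps: ln(1350000/1050000) = 0.2513 (×16).
W = 4.021031 / 141 = 0.029.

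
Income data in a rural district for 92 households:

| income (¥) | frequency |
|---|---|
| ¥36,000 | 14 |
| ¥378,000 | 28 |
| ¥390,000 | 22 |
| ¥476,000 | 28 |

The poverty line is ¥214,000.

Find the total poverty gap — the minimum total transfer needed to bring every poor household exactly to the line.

¥2,492,000

Below z: 14×¥36,000 (q = 14 of N = 92).
Individual gaps: 14×(214000−36000) = 2492000.
Aggregate gap = ¥2,492,000.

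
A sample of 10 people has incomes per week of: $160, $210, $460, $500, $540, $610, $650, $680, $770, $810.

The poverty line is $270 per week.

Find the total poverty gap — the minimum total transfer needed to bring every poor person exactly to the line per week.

Poor units: $160, $210 (q = 2 of N = 10).
Individual gaps: 270−160 = 110; 270−210 = 60.
Aggregate gap = $170.

$170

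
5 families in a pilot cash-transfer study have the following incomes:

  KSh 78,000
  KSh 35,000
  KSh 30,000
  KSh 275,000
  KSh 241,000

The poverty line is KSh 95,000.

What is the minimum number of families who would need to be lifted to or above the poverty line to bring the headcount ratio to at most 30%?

2

3 of the 5 families are poor, so H = 3/5 = 0.600.
A headcount ratio of at most 30% allows at most ⌊0.30 × 5⌋ = 1 poor families.
So at least 3 − 1 = 2 must be lifted.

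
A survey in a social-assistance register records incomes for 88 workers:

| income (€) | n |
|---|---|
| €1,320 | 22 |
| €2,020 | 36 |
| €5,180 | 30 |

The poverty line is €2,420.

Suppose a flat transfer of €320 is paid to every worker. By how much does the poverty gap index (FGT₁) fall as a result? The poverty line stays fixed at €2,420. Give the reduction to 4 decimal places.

0.0872

Before: below the line — 22×€1,320, 36×€2,020; poverty gap index (FGT₁) = 0.181255.
After the €320 transfer: below the line — 22×€1,640, 36×€2,340; poverty gap index (FGT₁) = 0.094102.
Reduction = 0.181255 − 0.094102 = 0.0872.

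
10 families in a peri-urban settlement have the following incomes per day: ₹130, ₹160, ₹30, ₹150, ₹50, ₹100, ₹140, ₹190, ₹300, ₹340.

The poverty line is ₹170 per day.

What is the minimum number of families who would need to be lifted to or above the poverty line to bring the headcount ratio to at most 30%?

7 of the 10 families are poor, so H = 7/10 = 0.700.
A headcount ratio of at most 30% allows at most ⌊0.30 × 10⌋ = 3 poor families.
So at least 7 − 3 = 4 must be lifted.

4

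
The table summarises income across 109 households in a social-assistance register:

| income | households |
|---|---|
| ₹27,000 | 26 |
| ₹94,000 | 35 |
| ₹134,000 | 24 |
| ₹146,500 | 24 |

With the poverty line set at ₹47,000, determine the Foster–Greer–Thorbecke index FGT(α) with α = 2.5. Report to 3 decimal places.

Below z: 26×₹27,000 (q = 26 of N = 109).
Gap ratios (z−y)/z: (47000−27000)/47000 = 0.4255 (×26).
Raised to α = 2.5: 0.11812 (×26).
Sum = 3.071169; FGT(2.5) = 3.071169 / 109 = 0.028.

0.028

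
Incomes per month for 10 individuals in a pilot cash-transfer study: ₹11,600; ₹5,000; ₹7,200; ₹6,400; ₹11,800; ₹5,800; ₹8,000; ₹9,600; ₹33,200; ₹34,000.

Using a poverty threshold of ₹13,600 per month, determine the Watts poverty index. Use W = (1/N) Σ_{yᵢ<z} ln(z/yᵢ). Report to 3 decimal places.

Incomes under z: ₹5,000, ₹5,800, ₹6,400, ₹7,200, ₹8,000, ₹9,600, ₹11,600, ₹11,800 (q = 8 of N = 10).
Log gaps: ln(13600/5000) = 1.0006; ln(13600/5800) = 0.8522; ln(13600/6400) = 0.7538; ln(13600/7200) = 0.6360; ln(13600/8000) = 0.5306; ln(13600/9600) = 0.3483; ln(13600/11600) = 0.1591; ln(13600/11800) = 0.1420.
W = 4.422574 / 10 = 0.442.

0.442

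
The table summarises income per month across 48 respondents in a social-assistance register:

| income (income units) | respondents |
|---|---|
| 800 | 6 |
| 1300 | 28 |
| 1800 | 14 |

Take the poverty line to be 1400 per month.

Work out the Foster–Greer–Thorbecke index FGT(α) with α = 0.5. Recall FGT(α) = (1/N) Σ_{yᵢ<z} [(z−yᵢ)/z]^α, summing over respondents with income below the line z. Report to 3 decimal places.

Below z: 6×800, 28×1300 (q = 34 of N = 48).
Relative gaps: (1400−800)/1400 = 0.4286 (×6); (1400−1300)/1400 = 0.0714 (×28).
Raised to α = 0.5: 0.65465 (×6); 0.26726 (×28).
Sum = 11.411237; FGT(0.5) = 11.411237 / 48 = 0.238.

0.238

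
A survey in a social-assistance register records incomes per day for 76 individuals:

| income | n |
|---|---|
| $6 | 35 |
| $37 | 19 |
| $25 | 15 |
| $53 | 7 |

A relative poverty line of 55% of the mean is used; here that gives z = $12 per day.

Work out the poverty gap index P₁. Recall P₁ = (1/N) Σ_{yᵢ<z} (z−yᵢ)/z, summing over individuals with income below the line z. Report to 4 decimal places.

Poor units: 35×$6 (q = 35 of N = 76).
Gap ratios (z−y)/z: (12−6)/12 = 0.5000 (×35).
Sum of shortfalls = 17.500000; P₁ averages over all N: 17.500000 / 76 = 0.2303.

0.2303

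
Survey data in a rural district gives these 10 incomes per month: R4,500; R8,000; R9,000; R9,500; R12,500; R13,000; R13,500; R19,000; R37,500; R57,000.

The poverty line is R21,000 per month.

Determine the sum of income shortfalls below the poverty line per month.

R79,000

Poor units: R4,500, R8,000, R9,000, R9,500, R12,500, R13,000, R13,500, R19,000 (q = 8 of N = 10).
Individual gaps: 21000−4500 = 16500; 21000−8000 = 13000; 21000−9000 = 12000; 21000−9500 = 11500; 21000−12500 = 8500; 21000−13000 = 8000; 21000−13500 = 7500; 21000−19000 = 2000.
Aggregate gap = R79,000.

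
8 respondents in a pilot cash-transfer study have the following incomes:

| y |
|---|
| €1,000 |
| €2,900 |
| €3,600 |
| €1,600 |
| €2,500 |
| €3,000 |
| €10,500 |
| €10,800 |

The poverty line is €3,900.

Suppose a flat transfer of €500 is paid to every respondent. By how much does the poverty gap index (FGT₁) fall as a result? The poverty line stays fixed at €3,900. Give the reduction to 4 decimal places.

Before: below the line — €1,000, €1,600, €2,500, €2,900, €3,000, €3,600; poverty gap index (FGT₁) = 0.282051.
After the €500 transfer: below the line — €1,500, €2,100, €3,000, €3,400, €3,500; poverty gap index (FGT₁) = 0.192308.
Reduction = 0.282051 − 0.192308 = 0.0897.

0.0897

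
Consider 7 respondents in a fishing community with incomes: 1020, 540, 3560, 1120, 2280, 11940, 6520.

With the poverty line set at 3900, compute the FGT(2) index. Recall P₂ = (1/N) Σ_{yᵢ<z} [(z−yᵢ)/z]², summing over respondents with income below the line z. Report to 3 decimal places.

0.282

Poor units: 540, 1020, 1120, 2280, 3560 (q = 5 of N = 7).
Relative gaps: (3900−540)/3900 = 0.8615; (3900−1020)/3900 = 0.7385; (3900−1120)/3900 = 0.7128; (3900−2280)/3900 = 0.4154; (3900−3560)/3900 = 0.0872.
Squared: 0.7422; 0.5453; 0.5081; 0.1725; 0.0076.
Sum = 1.975832; P₂ = 1.975832 / 7 = 0.282.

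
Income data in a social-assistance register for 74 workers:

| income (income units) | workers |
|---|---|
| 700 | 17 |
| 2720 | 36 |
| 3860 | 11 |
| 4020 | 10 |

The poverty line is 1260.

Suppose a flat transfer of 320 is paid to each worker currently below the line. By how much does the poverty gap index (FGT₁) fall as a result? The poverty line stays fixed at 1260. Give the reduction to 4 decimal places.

Before: below the line — 17×700; poverty gap index (FGT₁) = 0.102102.
After the 320 transfer: below the line — 17×1020; poverty gap index (FGT₁) = 0.043758.
Reduction = 0.102102 − 0.043758 = 0.0583.

0.0583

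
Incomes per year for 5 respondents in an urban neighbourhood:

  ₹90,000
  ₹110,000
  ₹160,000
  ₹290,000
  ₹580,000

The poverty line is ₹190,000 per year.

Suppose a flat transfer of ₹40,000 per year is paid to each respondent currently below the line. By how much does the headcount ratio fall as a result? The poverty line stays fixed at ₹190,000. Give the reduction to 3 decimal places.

Before: below the line — ₹90,000, ₹110,000, ₹160,000; headcount ratio = 0.60000.
After the ₹40,000 transfer: below the line — ₹130,000, ₹150,000; headcount ratio = 0.40000.
Reduction = 0.60000 − 0.40000 = 0.200.

0.200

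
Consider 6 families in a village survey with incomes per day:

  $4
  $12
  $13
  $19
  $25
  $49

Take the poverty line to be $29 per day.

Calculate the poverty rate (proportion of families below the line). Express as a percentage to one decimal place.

83.3%

5 of the 6 families have income below $29.
H = 5/6 = 83.3%.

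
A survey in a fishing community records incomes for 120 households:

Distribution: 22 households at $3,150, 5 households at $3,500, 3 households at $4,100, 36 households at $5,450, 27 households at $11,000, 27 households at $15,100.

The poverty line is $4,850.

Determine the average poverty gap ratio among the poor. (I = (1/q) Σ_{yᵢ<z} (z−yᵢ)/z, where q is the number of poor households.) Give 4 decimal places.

0.3189

Incomes under z: 22×$3,150, 5×$3,500, 3×$4,100 (q = 30 of N = 120).
Shortfall ratios (z−y)/z: 0.3505 (×22), 0.2784 (×5), 0.1546 (×3); sum = 9.567010.
I averages over the q = 30 poor units only: 9.567010 / 30 = 0.3189.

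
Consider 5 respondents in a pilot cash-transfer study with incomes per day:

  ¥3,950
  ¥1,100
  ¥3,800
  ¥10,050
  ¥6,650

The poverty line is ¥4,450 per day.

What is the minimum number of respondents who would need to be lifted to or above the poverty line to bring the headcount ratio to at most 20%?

2

3 of the 5 respondents are poor, so H = 3/5 = 0.600.
A headcount ratio of at most 20% allows at most ⌊0.20 × 5⌋ = 1 poor respondents.
So at least 3 − 1 = 2 must be lifted.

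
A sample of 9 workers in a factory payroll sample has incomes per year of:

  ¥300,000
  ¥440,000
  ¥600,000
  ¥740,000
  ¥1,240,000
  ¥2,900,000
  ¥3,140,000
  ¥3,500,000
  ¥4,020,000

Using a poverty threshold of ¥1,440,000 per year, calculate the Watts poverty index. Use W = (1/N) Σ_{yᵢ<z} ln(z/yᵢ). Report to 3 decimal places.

0.494

Below z: ¥300,000, ¥440,000, ¥600,000, ¥740,000, ¥1,240,000 (q = 5 of N = 9).
ln(z/y) terms: ln(1440000/300000) = 1.5686; ln(1440000/440000) = 1.1856; ln(1440000/600000) = 0.8755; ln(1440000/740000) = 0.6657; ln(1440000/1240000) = 0.1495.
W = 4.444988 / 9 = 0.494.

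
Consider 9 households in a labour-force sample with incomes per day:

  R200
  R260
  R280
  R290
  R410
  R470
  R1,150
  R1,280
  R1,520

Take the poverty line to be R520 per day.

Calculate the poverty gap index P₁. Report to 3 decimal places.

Below the line: R200, R260, R280, R290, R410, R470 (q = 6 of N = 9).
Normalized shortfalls: (520−200)/520 = 0.6154; (520−260)/520 = 0.5000; (520−280)/520 = 0.4615; (520−290)/520 = 0.4423; (520−410)/520 = 0.2115; (520−470)/520 = 0.0962.
Σ = 2.326923. Dividing by the full population N = 9 gives P₁ = 0.259.

0.259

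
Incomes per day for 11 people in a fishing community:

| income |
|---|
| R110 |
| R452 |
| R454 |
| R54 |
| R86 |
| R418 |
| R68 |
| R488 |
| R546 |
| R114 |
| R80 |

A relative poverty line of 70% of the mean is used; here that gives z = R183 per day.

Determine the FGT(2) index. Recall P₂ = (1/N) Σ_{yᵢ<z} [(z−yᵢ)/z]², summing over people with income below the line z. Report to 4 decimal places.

Poor units: R54, R68, R80, R86, R110, R114 (q = 6 of N = 11).
Shortfall ratios: (183−54)/183 = 0.7049; (183−68)/183 = 0.6284; (183−80)/183 = 0.5628; (183−86)/183 = 0.5301; (183−110)/183 = 0.3989; (183−114)/183 = 0.3770.
Squared: 0.4969; 0.3949; 0.3168; 0.2810; 0.1591; 0.1422.
Sum = 1.790857; P₂ = 1.790857 / 11 = 0.1628.

0.1628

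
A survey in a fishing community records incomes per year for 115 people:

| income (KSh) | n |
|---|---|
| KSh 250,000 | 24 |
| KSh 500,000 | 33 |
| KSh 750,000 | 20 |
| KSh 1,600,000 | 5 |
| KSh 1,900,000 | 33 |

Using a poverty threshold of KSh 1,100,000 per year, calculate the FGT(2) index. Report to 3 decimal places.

0.228

Below the line: 24×KSh 250,000, 33×KSh 500,000, 20×KSh 750,000 (q = 77 of N = 115).
Shortfall ratios: (1100000−250000)/1100000 = 0.7727 (×24); (1100000−500000)/1100000 = 0.5455 (×33); (1100000−750000)/1100000 = 0.3182 (×20).
Squared: 0.5971 (×24); 0.2975 (×33); 0.1012 (×20).
Sum = 26.173554; P₂ = 26.173554 / 115 = 0.228.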